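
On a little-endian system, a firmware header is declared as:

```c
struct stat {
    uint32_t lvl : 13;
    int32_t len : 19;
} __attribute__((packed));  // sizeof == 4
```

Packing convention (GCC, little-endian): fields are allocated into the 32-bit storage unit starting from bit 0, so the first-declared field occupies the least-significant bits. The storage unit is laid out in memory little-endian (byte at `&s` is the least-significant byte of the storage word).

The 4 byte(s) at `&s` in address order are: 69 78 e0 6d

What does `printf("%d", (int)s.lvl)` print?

[0]=0x69 [1]=0x78 [2]=0xe0 [3]=0x6d (little-endian) → word 0x6de07869
lvl:13 @ bit 0 → (0x6de07869>>0)&0x1fff = 0x1869  ←
len:19 @ bit 13 → (0x6de07869>>13)&0x7ffff = 0x36f03

6249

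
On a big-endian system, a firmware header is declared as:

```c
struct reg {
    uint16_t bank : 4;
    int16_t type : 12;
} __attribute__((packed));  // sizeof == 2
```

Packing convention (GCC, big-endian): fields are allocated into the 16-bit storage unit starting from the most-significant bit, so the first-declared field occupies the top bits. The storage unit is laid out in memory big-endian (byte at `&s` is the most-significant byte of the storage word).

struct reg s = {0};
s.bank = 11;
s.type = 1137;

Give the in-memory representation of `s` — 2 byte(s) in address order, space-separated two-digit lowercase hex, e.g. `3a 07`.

bank (4b) val=11 bits=0xb at bit 12: 0xb000
type (12b) val=1137 bits=0x471 at bit 0: 0xb471
word = 0xb471 → big-endian bytes:
  [0]=0xb4  [1]=0x71

b4 71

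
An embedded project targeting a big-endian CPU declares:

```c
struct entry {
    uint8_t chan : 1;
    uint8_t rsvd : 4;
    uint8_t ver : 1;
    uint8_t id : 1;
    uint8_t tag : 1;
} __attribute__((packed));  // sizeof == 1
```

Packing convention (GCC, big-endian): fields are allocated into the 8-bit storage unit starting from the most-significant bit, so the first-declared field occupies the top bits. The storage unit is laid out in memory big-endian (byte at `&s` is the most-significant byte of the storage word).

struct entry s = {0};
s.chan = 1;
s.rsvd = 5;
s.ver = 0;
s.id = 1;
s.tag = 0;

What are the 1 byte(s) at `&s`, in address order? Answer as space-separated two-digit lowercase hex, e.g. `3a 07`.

aa

chan (1b) val=1 bits=0x1 at bit 7: 0x80
rsvd (4b) val=5 bits=0x5 at bit 3: 0xa8
ver (1b) val=0 bits=0x0 at bit 2: 0xa8
id (1b) val=1 bits=0x1 at bit 1: 0xaa
tag (1b) val=0 bits=0x0 at bit 0: 0xaa
word = 0xaa → big-endian bytes:
  [0]=0xaa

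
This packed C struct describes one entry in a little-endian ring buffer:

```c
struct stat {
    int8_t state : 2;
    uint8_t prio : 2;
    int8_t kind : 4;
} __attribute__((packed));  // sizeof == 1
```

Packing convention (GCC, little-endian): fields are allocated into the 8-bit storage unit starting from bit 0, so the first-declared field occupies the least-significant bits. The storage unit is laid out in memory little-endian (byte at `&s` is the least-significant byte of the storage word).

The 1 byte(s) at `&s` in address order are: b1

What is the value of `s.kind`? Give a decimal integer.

[0]=0xb1 (little-endian) → word 0xb1
state:2 @ bit 0 → (0xb1>>0)&0x3 = 0x1
prio:2 @ bit 2 → (0xb1>>2)&0x3 = 0x0
kind:4 @ bit 4 → (0xb1>>4)&0xf = 0xb  ←
kind signed 4b, MSB=1: 11 - 16 = -5

-5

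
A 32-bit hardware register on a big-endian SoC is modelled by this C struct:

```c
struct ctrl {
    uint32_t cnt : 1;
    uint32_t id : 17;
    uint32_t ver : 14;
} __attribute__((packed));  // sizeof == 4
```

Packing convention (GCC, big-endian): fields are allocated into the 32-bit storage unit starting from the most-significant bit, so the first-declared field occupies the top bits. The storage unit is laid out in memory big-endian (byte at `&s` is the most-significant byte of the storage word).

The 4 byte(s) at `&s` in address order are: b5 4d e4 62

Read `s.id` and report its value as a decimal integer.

[0]=0xb5 [1]=0x4d [2]=0xe4 [3]=0x62 (big-endian) → word 0xb54de462
cnt:1 @ bit 31 → (0xb54de462>>31)&0x1 = 0x1
id:17 @ bit 14 → (0xb54de462>>14)&0x1ffff = 0xd537  ←
ver:14 @ bit 0 → (0xb54de462>>0)&0x3fff = 0x2462

54583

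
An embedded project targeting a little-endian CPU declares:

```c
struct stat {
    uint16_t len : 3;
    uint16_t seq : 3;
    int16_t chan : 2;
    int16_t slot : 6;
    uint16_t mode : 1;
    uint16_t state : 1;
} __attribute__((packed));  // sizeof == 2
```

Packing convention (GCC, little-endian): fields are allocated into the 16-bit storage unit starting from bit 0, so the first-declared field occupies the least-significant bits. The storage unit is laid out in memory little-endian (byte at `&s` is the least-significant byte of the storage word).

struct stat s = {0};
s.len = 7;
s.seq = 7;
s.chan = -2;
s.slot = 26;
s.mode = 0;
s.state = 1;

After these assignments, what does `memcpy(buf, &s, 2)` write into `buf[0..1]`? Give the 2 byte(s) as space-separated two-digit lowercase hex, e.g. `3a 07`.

bf 9a

[0+:3] len=7 & 0x7 = 0x7; word=0x0007
[3+:3] seq=7 & 0x7 = 0x7; word=0x003f
[6+:2] chan=-2 & 0x3 = 0x2; word=0x00bf
[8+:6] slot=26 & 0x3f = 0x1a; word=0x1abf
[14+:1] mode=0 & 0x1 = 0x0; word=0x1abf
[15+:1] state=1 & 0x1 = 0x1; word=0x9abf
word = 0x9abf → little-endian bytes:
  [0]=0xbf  [1]=0x9a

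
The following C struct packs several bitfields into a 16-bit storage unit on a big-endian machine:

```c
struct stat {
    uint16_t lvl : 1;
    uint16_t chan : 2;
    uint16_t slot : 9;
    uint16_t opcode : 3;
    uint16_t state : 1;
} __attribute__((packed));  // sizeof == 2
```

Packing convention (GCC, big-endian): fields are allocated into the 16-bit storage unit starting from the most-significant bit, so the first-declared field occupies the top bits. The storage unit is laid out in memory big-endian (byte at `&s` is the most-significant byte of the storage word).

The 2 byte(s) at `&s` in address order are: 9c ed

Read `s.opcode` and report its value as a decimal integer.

[0]=0x9c [1]=0xed (big-endian) → word 0x9ced
lvl [15+:1] = (word>>15) & 0x1 = 1
chan [13+:2] = (word>>13) & 0x3 = 0
slot [4+:9] = (word>>4) & 0x1ff = 462
opcode [1+:3] = (word>>1) & 0x7 = 6  ←
state [0+:1] = (word>>0) & 0x1 = 1

6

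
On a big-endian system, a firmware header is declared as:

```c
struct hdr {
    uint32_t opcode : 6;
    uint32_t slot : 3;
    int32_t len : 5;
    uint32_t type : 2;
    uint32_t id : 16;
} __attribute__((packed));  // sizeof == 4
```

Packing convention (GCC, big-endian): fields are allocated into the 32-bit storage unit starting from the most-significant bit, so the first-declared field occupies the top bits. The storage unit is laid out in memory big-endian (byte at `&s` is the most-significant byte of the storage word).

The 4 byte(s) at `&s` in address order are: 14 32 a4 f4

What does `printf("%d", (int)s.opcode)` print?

[0]=0x14 [1]=0x32 [2]=0xa4 [3]=0xf4 (big-endian) → word 0x1432a4f4
opcode:6 @ bit 26 → (0x1432a4f4>>26)&0x3f = 0x5  ←
slot:3 @ bit 23 → (0x1432a4f4>>23)&0x7 = 0x0
len:5 @ bit 18 → (0x1432a4f4>>18)&0x1f = 0xc
type:2 @ bit 16 → (0x1432a4f4>>16)&0x3 = 0x2
id:16 @ bit 0 → (0x1432a4f4>>0)&0xffff = 0xa4f4

5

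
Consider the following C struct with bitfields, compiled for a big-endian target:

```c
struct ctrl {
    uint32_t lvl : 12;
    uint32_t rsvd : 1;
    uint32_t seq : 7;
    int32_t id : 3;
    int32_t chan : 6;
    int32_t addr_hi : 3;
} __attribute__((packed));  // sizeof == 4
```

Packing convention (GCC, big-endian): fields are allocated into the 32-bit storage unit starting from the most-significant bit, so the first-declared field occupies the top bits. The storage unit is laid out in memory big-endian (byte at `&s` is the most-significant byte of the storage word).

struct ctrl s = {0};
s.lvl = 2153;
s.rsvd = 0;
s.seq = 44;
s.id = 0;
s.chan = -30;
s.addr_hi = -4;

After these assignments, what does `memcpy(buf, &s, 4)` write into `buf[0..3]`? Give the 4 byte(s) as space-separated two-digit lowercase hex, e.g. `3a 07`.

86 92 c1 14

lvl:12 = 2153 → 0x869 << 20 → word 0x86900000
rsvd:1 = 0 → 0x0 << 19 → word 0x86900000
seq:7 = 44 → 0x2c << 12 → word 0x8692c000
id:3 = 0 → 0x0 << 9 → word 0x8692c000
chan:6 = -30 → 0x22 << 3 → word 0x8692c110
addr_hi:3 = -4 → 0x4 << 0 → word 0x8692c114
word = 0x8692c114 → big-endian bytes:
  [0]=0x86  [1]=0x92  [2]=0xc1  [3]=0x14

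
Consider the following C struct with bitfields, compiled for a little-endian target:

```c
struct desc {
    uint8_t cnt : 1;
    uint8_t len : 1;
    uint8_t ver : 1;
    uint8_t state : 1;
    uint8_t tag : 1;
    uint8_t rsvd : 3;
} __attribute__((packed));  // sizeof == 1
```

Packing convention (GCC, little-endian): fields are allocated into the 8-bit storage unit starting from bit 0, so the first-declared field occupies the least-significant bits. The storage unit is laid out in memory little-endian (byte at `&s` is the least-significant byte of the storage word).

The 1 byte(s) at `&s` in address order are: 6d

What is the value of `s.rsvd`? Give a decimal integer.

3

[0]=0x6d (little-endian) → word 0x6d
cnt:1 @ bit 0 → (0x6d>>0)&0x1 = 0x1
len:1 @ bit 1 → (0x6d>>1)&0x1 = 0x0
ver:1 @ bit 2 → (0x6d>>2)&0x1 = 0x1
state:1 @ bit 3 → (0x6d>>3)&0x1 = 0x1
tag:1 @ bit 4 → (0x6d>>4)&0x1 = 0x0
rsvd:3 @ bit 5 → (0x6d>>5)&0x7 = 0x3  ←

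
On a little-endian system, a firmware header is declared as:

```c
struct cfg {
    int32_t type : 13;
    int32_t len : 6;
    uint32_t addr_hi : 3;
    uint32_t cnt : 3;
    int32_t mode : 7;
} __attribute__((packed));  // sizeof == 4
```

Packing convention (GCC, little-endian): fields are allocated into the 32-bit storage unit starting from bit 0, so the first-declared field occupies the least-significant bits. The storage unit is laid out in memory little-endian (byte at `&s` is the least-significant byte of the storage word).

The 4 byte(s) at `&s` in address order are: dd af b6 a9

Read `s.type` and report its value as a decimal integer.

[0]=0xdd [1]=0xaf [2]=0xb6 [3]=0xa9 (little-endian) → word 0xa9b6afdd
type:13 @ bit 0 → (0xa9b6afdd>>0)&0x1fff = 0xfdd  ←
len:6 @ bit 13 → (0xa9b6afdd>>13)&0x3f = 0x35
addr_hi:3 @ bit 19 → (0xa9b6afdd>>19)&0x7 = 0x6
cnt:3 @ bit 22 → (0xa9b6afdd>>22)&0x7 = 0x6
mode:7 @ bit 25 → (0xa9b6afdd>>25)&0x7f = 0x54
type signed 13b, MSB=0: value = 4061

4061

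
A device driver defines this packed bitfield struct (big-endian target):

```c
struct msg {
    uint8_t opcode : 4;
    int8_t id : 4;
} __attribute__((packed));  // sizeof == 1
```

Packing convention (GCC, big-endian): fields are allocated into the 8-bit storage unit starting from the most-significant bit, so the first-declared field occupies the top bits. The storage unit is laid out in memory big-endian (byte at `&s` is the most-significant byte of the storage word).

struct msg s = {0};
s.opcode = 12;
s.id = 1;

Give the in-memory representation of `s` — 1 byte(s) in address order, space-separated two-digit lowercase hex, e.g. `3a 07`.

c1

opcode (4b) val=12 bits=0xc at bit 4: 0xc0
id (4b) val=1 bits=0x1 at bit 0: 0xc1
word = 0xc1 → big-endian bytes:
  [0]=0xc1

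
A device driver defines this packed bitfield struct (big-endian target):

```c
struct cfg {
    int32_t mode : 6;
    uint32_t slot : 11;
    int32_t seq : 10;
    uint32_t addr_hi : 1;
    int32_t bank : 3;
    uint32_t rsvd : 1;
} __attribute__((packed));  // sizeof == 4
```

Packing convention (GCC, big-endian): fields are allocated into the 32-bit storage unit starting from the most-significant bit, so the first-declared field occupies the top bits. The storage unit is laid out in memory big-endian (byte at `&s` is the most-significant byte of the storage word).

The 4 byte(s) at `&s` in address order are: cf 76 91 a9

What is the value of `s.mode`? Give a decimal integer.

-13

[0]=0xcf [1]=0x76 [2]=0x91 [3]=0xa9 (big-endian) → word 0xcf7691a9
mode [26+:6] = (word>>26) & 0x3f = 51  ←
slot [15+:11] = (word>>15) & 0x7ff = 1773
seq [5+:10] = (word>>5) & 0x3ff = 141
addr_hi [4+:1] = (word>>4) & 0x1 = 0
bank [1+:3] = (word>>1) & 0x7 = 4
rsvd [0+:1] = (word>>0) & 0x1 = 1
mode signed 6b, MSB=1: 51 - 64 = -13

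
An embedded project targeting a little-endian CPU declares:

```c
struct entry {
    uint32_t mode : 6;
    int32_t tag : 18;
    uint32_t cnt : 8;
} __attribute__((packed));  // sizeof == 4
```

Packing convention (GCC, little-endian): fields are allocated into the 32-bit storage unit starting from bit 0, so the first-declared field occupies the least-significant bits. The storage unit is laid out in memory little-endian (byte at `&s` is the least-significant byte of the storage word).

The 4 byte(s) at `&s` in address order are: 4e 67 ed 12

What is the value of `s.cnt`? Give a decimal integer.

18

[0]=0x4e [1]=0x67 [2]=0xed [3]=0x12 (little-endian) → word 0x12ed674e
mode:6 @ bit 0 → (0x12ed674e>>0)&0x3f = 0xe
tag:18 @ bit 6 → (0x12ed674e>>6)&0x3ffff = 0x3b59d
cnt:8 @ bit 24 → (0x12ed674e>>24)&0xff = 0x12  ←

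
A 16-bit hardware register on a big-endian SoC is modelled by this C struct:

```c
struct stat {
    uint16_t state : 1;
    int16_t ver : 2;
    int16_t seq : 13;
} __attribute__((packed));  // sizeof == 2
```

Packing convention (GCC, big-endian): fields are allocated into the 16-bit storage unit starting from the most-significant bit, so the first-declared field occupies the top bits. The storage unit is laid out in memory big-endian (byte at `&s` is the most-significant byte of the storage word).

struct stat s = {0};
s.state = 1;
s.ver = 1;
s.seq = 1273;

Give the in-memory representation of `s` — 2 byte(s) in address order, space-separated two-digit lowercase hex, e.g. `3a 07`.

a4 f9

[15+:1] state=1 & 0x1 = 0x1; word=0x8000
[13+:2] ver=1 & 0x3 = 0x1; word=0xa000
[0+:13] seq=1273 & 0x1fff = 0x4f9; word=0xa4f9
word = 0xa4f9 → big-endian bytes:
  [0]=0xa4  [1]=0xf9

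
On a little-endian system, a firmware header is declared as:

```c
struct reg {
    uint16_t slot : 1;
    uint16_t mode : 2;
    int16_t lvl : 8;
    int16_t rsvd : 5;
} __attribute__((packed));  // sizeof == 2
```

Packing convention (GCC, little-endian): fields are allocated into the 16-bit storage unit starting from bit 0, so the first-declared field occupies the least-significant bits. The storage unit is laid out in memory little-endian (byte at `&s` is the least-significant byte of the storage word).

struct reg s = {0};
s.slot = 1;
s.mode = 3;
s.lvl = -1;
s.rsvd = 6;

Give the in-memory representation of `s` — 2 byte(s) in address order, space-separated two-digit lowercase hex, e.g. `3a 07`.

[0+:1] slot=1 & 0x1 = 0x1; word=0x0001
[1+:2] mode=3 & 0x3 = 0x3; word=0x0007
[3+:8] lvl=-1 & 0xff = 0xff; word=0x07ff
[11+:5] rsvd=6 & 0x1f = 0x6; word=0x37ff
word = 0x37ff → little-endian bytes:
  [0]=0xff  [1]=0x37

ff 37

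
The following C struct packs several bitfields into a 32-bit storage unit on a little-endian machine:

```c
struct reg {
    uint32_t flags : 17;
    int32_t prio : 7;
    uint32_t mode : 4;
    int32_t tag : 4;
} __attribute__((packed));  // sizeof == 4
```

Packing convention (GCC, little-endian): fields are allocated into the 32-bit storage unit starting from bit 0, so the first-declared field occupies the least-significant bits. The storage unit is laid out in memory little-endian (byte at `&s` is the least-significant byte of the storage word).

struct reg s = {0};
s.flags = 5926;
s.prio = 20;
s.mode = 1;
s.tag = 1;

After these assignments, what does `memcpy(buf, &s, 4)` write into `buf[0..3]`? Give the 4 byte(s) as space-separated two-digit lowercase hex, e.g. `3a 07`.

26 17 28 11

[0+:17] flags=5926 & 0x1ffff = 0x1726; word=0x00001726
[17+:7] prio=20 & 0x7f = 0x14; word=0x00281726
[24+:4] mode=1 & 0xf = 0x1; word=0x01281726
[28+:4] tag=1 & 0xf = 0x1; word=0x11281726
word = 0x11281726 → little-endian bytes:
  [0]=0x26  [1]=0x17  [2]=0x28  [3]=0x11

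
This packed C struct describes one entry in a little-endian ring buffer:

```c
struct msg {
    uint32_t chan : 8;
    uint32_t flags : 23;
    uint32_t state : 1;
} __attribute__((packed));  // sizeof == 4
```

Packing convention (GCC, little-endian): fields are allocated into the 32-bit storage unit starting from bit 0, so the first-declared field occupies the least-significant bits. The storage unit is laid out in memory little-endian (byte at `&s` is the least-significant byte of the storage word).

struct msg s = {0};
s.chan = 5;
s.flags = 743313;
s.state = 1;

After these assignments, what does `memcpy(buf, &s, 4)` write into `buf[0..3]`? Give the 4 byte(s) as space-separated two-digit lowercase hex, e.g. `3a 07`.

chan (8b) val=5 bits=0x5 at bit 0: 0x00000005
flags (23b) val=743313 bits=0xb5791 at bit 8: 0x0b579105
state (1b) val=1 bits=0x1 at bit 31: 0x8b579105
word = 0x8b579105 → little-endian bytes:
  [0]=0x05  [1]=0x91  [2]=0x57  [3]=0x8b

05 91 57 8b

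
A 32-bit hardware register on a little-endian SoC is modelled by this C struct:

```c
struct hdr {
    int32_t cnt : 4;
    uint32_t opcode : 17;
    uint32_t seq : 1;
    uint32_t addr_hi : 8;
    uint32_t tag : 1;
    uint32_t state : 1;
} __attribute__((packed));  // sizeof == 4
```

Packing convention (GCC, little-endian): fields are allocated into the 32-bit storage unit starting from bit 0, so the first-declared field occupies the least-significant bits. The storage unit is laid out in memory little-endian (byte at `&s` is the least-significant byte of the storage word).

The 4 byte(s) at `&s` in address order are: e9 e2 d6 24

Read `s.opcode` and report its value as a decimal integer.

93742

[0]=0xe9 [1]=0xe2 [2]=0xd6 [3]=0x24 (little-endian) → word 0x24d6e2e9
cnt [0+:4] = (word>>0) & 0xf = 9
opcode [4+:17] = (word>>4) & 0x1ffff = 93742  ←
seq [21+:1] = (word>>21) & 0x1 = 0
addr_hi [22+:8] = (word>>22) & 0xff = 147
tag [30+:1] = (word>>30) & 0x1 = 0
state [31+:1] = (word>>31) & 0x1 = 0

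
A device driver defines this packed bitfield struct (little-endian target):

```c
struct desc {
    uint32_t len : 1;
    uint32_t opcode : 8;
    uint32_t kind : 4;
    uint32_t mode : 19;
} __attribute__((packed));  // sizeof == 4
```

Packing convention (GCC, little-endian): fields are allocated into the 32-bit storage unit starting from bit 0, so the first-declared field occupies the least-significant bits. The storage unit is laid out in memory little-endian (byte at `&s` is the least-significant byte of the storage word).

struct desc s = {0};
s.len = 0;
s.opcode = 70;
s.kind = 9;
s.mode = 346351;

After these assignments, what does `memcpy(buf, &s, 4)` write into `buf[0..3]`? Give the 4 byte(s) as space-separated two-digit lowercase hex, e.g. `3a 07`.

len:1 = 0 → 0x0 << 0 → word 0x00000000
opcode:8 = 70 → 0x46 << 1 → word 0x0000008c
kind:4 = 9 → 0x9 << 9 → word 0x0000128c
mode:19 = 346351 → 0x548ef << 13 → word 0xa91df28c
word = 0xa91df28c → little-endian bytes:
  [0]=0x8c  [1]=0xf2  [2]=0x1d  [3]=0xa9

8c f2 1d a9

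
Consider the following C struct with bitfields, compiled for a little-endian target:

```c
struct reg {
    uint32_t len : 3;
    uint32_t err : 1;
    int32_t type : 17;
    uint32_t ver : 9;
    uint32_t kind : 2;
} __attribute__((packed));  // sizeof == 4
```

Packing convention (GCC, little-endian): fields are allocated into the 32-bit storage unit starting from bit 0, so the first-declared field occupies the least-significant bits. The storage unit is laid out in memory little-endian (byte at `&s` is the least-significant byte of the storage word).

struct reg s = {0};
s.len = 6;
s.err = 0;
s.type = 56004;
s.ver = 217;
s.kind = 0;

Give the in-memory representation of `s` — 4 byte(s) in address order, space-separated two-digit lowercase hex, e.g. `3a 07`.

len (3b) val=6 bits=0x6 at bit 0: 0x00000006
err (1b) val=0 bits=0x0 at bit 3: 0x00000006
type (17b) val=56004 bits=0xdac4 at bit 4: 0x000dac46
ver (9b) val=217 bits=0xd9 at bit 21: 0x1b2dac46
kind (2b) val=0 bits=0x0 at bit 30: 0x1b2dac46
word = 0x1b2dac46 → little-endian bytes:
  [0]=0x46  [1]=0xac  [2]=0x2d  [3]=0x1b

46 ac 2d 1b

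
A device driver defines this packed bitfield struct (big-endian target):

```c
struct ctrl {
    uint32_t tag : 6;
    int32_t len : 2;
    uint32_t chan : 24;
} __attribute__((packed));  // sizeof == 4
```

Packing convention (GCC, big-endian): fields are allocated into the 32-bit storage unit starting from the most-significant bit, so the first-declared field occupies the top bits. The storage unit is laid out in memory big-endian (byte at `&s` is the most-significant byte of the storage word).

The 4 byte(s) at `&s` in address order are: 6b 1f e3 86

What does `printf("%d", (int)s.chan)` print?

[0]=0x6b [1]=0x1f [2]=0xe3 [3]=0x86 (big-endian) → word 0x6b1fe386
tag [26+:6] = (word>>26) & 0x3f = 26
len [24+:2] = (word>>24) & 0x3 = 3
chan [0+:24] = (word>>0) & 0xffffff = 2089862  ←

2089862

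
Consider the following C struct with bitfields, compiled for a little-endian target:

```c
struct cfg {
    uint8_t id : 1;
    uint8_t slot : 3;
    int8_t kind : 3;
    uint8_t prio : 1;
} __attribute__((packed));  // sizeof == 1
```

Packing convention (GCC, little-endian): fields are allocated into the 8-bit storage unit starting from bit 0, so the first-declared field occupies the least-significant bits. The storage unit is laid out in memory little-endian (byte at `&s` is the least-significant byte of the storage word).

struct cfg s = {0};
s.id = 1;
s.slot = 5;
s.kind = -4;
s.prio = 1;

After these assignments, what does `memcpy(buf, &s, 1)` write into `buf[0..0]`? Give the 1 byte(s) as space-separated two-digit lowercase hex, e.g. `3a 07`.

id:1 = 1 → 0x1 << 0 → word 0x01
slot:3 = 5 → 0x5 << 1 → word 0x0b
kind:3 = -4 → 0x4 << 4 → word 0x4b
prio:1 = 1 → 0x1 << 7 → word 0xcb
word = 0xcb → little-endian bytes:
  [0]=0xcb

cb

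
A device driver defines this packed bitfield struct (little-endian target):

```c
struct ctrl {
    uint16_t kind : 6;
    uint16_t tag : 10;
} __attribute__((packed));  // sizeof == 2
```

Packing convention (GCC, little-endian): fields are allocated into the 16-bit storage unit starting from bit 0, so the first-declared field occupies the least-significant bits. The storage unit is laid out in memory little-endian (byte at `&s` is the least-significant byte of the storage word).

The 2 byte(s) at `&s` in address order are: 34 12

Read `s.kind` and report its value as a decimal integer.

52

[0]=0x34 [1]=0x12 (little-endian) → word 0x1234
kind:6 @ bit 0 → (0x1234>>0)&0x3f = 0x34  ←
tag:10 @ bit 6 → (0x1234>>6)&0x3ff = 0x48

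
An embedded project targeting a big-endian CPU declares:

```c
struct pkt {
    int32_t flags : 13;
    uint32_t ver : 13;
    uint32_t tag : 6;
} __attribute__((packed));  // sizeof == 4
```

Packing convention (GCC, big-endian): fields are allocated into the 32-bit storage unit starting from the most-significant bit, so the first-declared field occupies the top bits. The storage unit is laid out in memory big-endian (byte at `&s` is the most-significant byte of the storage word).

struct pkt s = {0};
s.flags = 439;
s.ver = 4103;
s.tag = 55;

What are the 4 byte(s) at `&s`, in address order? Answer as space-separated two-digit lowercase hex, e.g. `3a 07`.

flags (13b) val=439 bits=0x1b7 at bit 19: 0x0db80000
ver (13b) val=4103 bits=0x1007 at bit 6: 0x0dbc01c0
tag (6b) val=55 bits=0x37 at bit 0: 0x0dbc01f7
word = 0x0dbc01f7 → big-endian bytes:
  [0]=0x0d  [1]=0xbc  [2]=0x01  [3]=0xf7

0d bc 01 f7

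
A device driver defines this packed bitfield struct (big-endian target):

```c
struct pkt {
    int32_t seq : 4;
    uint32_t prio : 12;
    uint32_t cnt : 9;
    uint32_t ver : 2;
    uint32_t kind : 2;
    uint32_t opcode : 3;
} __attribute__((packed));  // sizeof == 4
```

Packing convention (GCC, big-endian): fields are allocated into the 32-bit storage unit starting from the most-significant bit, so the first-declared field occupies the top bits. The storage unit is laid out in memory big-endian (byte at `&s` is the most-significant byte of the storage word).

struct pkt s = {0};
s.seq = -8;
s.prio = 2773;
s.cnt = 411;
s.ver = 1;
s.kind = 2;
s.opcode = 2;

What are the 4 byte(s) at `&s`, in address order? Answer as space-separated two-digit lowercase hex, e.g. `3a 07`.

8a d5 cd b2

[28+:4] seq=-8 & 0xf = 0x8; word=0x80000000
[16+:12] prio=2773 & 0xfff = 0xad5; word=0x8ad50000
[7+:9] cnt=411 & 0x1ff = 0x19b; word=0x8ad5cd80
[5+:2] ver=1 & 0x3 = 0x1; word=0x8ad5cda0
[3+:2] kind=2 & 0x3 = 0x2; word=0x8ad5cdb0
[0+:3] opcode=2 & 0x7 = 0x2; word=0x8ad5cdb2
word = 0x8ad5cdb2 → big-endian bytes:
  [0]=0x8a  [1]=0xd5  [2]=0xcd  [3]=0xb2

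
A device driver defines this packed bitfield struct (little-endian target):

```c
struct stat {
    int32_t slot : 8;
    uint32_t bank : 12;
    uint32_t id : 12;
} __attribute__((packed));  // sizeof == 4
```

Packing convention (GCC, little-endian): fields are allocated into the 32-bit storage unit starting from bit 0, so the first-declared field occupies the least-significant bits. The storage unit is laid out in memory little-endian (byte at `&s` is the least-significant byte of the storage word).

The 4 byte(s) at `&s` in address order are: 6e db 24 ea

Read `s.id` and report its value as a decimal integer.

3746

[0]=0x6e [1]=0xdb [2]=0x24 [3]=0xea (little-endian) → word 0xea24db6e
slot [0+:8] = (word>>0) & 0xff = 110
bank [8+:12] = (word>>8) & 0xfff = 1243
id [20+:12] = (word>>20) & 0xfff = 3746  ←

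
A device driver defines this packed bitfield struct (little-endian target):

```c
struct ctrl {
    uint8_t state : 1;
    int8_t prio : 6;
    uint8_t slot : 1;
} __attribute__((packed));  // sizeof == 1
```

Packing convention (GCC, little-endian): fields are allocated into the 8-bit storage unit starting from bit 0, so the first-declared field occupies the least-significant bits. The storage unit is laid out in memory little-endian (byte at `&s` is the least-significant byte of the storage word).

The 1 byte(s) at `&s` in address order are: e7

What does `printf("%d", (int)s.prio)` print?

-13

[0]=0xe7 (little-endian) → word 0xe7
state:1 @ bit 0 → (0xe7>>0)&0x1 = 0x1
prio:6 @ bit 1 → (0xe7>>1)&0x3f = 0x33  ←
slot:1 @ bit 7 → (0xe7>>7)&0x1 = 0x1
prio signed 6b, MSB=1: 51 - 64 = -13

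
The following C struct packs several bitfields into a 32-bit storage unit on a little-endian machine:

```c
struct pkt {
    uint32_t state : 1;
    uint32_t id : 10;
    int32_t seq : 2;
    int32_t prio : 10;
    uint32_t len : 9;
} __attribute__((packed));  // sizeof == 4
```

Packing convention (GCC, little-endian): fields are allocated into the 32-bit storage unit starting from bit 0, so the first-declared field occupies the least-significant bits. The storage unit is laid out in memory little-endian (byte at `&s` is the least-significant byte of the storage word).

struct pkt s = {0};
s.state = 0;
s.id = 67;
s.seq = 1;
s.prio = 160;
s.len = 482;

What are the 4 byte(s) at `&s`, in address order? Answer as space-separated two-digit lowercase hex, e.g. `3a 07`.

86 08 14 f1

[0+:1] state=0 & 0x1 = 0x0; word=0x00000000
[1+:10] id=67 & 0x3ff = 0x43; word=0x00000086
[11+:2] seq=1 & 0x3 = 0x1; word=0x00000886
[13+:10] prio=160 & 0x3ff = 0xa0; word=0x00140886
[23+:9] len=482 & 0x1ff = 0x1e2; word=0xf1140886
word = 0xf1140886 → little-endian bytes:
  [0]=0x86  [1]=0x08  [2]=0x14  [3]=0xf1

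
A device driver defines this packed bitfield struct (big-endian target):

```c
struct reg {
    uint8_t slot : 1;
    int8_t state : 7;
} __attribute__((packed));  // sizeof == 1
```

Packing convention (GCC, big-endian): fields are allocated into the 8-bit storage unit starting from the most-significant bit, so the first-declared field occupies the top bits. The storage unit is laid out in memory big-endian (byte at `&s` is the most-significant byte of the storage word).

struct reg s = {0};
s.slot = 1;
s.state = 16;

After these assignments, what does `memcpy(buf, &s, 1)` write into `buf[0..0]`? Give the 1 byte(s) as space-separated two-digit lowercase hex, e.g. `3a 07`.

90

[7+:1] slot=1 & 0x1 = 0x1; word=0x80
[0+:7] state=16 & 0x7f = 0x10; word=0x90
word = 0x90 → big-endian bytes:
  [0]=0x90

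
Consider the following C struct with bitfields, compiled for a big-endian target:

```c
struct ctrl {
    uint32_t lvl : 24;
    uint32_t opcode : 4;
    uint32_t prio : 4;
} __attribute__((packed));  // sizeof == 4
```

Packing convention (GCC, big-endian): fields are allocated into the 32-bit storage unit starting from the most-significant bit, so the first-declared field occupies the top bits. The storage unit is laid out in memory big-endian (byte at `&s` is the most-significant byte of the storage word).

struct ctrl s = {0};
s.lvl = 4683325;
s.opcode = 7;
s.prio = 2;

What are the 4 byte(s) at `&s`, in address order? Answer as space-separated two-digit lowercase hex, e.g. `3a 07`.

47 76 3d 72

[8+:24] lvl=4683325 & 0xffffff = 0x47763d; word=0x47763d00
[4+:4] opcode=7 & 0xf = 0x7; word=0x47763d70
[0+:4] prio=2 & 0xf = 0x2; word=0x47763d72
word = 0x47763d72 → big-endian bytes:
  [0]=0x47  [1]=0x76  [2]=0x3d  [3]=0x72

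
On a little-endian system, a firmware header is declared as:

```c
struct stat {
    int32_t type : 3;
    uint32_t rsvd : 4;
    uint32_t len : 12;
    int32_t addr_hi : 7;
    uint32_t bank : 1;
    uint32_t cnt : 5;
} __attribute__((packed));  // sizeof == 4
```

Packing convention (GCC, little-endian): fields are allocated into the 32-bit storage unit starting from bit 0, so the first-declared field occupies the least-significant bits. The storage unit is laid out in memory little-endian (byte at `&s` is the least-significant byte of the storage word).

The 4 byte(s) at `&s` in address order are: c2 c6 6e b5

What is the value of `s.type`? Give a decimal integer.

2

[0]=0xc2 [1]=0xc6 [2]=0x6e [3]=0xb5 (little-endian) → word 0xb56ec6c2
type [0+:3] = (word>>0) & 0x7 = 2  ←
rsvd [3+:4] = (word>>3) & 0xf = 8
len [7+:12] = (word>>7) & 0xfff = 3469
addr_hi [19+:7] = (word>>19) & 0x7f = 45
bank [26+:1] = (word>>26) & 0x1 = 1
cnt [27+:5] = (word>>27) & 0x1f = 22
type signed 3b, MSB=0: value = 2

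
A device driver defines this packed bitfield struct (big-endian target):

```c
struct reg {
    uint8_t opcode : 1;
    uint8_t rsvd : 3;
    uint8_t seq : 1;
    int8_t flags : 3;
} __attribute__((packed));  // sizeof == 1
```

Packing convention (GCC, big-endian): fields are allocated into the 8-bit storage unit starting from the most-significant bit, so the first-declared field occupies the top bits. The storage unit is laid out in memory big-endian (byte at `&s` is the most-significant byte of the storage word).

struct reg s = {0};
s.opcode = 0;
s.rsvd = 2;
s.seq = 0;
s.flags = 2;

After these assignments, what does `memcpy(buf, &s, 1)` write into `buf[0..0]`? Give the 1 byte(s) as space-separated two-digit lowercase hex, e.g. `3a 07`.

22

opcode (1b) val=0 bits=0x0 at bit 7: 0x00
rsvd (3b) val=2 bits=0x2 at bit 4: 0x20
seq (1b) val=0 bits=0x0 at bit 3: 0x20
flags (3b) val=2 bits=0x2 at bit 0: 0x22
word = 0x22 → big-endian bytes:
  [0]=0x22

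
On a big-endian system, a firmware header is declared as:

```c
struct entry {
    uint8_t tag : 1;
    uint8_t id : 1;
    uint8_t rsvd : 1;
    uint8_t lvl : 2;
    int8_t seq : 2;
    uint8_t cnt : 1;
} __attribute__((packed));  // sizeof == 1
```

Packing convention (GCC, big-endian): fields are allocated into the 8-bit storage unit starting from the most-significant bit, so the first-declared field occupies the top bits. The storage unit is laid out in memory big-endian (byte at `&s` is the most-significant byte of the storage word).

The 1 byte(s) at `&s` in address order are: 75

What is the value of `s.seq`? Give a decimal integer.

-2

[0]=0x75 (big-endian) → word 0x75
tag:1 @ bit 7 → (0x75>>7)&0x1 = 0x0
id:1 @ bit 6 → (0x75>>6)&0x1 = 0x1
rsvd:1 @ bit 5 → (0x75>>5)&0x1 = 0x1
lvl:2 @ bit 3 → (0x75>>3)&0x3 = 0x2
seq:2 @ bit 1 → (0x75>>1)&0x3 = 0x2  ←
cnt:1 @ bit 0 → (0x75>>0)&0x1 = 0x1
seq signed 2b, MSB=1: 2 - 4 = -2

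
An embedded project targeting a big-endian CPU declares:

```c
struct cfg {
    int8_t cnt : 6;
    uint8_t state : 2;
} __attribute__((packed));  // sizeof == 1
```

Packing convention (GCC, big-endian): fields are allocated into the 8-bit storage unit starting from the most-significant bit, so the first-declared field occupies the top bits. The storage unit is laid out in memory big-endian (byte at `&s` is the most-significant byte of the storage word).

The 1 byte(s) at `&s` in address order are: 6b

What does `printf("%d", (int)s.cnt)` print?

26

[0]=0x6b (big-endian) → word 0x6b
cnt:6 @ bit 2 → (0x6b>>2)&0x3f = 0x1a  ←
state:2 @ bit 0 → (0x6b>>0)&0x3 = 0x3
cnt signed 6b, MSB=0: value = 26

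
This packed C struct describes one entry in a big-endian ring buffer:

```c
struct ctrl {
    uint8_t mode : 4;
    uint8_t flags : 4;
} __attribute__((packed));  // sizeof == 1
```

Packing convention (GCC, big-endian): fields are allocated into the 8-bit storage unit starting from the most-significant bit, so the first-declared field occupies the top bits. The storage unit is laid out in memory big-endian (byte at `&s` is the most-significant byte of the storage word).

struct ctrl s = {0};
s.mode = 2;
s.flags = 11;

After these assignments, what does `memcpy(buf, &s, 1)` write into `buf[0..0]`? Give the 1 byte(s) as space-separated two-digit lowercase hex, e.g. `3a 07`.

2b

[4+:4] mode=2 & 0xf = 0x2; word=0x20
[0+:4] flags=11 & 0xf = 0xb; word=0x2b
word = 0x2b → big-endian bytes:
  [0]=0x2b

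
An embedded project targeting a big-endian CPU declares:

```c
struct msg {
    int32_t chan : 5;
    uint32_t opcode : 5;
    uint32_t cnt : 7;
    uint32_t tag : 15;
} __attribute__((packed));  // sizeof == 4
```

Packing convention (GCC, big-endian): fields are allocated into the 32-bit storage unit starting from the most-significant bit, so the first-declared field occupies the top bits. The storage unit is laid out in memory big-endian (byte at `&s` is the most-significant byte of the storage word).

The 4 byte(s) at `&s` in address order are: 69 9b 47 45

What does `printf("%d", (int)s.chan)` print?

[0]=0x69 [1]=0x9b [2]=0x47 [3]=0x45 (big-endian) → word 0x699b4745
chan:5 @ bit 27 → (0x699b4745>>27)&0x1f = 0xd  ←
opcode:5 @ bit 22 → (0x699b4745>>22)&0x1f = 0x6
cnt:7 @ bit 15 → (0x699b4745>>15)&0x7f = 0x36
tag:15 @ bit 0 → (0x699b4745>>0)&0x7fff = 0x4745
chan signed 5b, MSB=0: value = 13

13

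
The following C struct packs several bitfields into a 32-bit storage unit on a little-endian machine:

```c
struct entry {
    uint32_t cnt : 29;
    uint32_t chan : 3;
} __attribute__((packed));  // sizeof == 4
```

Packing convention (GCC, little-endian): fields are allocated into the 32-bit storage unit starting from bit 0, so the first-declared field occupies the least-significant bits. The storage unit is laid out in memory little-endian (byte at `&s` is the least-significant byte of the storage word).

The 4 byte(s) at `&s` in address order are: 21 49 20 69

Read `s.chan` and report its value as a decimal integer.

[0]=0x21 [1]=0x49 [2]=0x20 [3]=0x69 (little-endian) → word 0x69204921
cnt [0+:29] = (word>>0) & 0x1fffffff = 153110817
chan [29+:3] = (word>>29) & 0x7 = 3  ←

3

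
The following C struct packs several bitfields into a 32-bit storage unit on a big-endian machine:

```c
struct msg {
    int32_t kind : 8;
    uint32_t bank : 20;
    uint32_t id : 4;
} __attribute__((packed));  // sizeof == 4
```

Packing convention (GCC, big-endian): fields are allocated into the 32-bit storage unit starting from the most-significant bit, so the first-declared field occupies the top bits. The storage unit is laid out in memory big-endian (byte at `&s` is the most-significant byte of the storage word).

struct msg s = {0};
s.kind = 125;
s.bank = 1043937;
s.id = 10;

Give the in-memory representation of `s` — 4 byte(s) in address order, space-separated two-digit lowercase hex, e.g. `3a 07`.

kind (8b) val=125 bits=0x7d at bit 24: 0x7d000000
bank (20b) val=1043937 bits=0xfede1 at bit 4: 0x7dfede10
id (4b) val=10 bits=0xa at bit 0: 0x7dfede1a
word = 0x7dfede1a → big-endian bytes:
  [0]=0x7d  [1]=0xfe  [2]=0xde  [3]=0x1a

7d fe de 1a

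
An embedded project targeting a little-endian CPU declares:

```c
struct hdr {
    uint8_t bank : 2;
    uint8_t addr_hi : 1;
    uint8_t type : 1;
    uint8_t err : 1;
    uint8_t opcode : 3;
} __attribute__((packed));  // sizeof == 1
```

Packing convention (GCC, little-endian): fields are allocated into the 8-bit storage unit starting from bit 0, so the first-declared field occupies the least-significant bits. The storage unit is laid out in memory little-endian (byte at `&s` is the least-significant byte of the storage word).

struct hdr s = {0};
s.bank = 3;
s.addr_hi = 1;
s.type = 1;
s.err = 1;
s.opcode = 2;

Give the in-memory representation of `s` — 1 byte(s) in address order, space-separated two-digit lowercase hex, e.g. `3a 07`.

5f

bank:2 = 3 → 0x3 << 0 → word 0x03
addr_hi:1 = 1 → 0x1 << 2 → word 0x07
type:1 = 1 → 0x1 << 3 → word 0x0f
err:1 = 1 → 0x1 << 4 → word 0x1f
opcode:3 = 2 → 0x2 << 5 → word 0x5f
word = 0x5f → little-endian bytes:
  [0]=0x5f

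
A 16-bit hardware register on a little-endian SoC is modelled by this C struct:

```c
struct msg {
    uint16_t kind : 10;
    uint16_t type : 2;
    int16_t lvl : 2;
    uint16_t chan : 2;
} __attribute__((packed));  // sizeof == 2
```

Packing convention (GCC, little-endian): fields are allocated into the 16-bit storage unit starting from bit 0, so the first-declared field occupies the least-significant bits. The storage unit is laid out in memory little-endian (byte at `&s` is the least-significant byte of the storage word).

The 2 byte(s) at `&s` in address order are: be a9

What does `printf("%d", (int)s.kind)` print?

446

[0]=0xbe [1]=0xa9 (little-endian) → word 0xa9be
kind [0+:10] = (word>>0) & 0x3ff = 446  ←
type [10+:2] = (word>>10) & 0x3 = 2
lvl [12+:2] = (word>>12) & 0x3 = 2
chan [14+:2] = (word>>14) & 0x3 = 2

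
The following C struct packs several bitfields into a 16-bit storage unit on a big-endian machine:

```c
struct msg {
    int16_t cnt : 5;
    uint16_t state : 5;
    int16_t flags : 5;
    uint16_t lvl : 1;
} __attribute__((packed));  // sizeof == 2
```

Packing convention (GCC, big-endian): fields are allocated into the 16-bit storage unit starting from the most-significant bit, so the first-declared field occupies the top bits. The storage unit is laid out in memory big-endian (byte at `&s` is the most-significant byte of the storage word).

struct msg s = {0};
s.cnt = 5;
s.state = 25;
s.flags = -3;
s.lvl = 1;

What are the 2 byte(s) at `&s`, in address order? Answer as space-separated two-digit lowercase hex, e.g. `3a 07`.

2e 7b

[11+:5] cnt=5 & 0x1f = 0x5; word=0x2800
[6+:5] state=25 & 0x1f = 0x19; word=0x2e40
[1+:5] flags=-3 & 0x1f = 0x1d; word=0x2e7a
[0+:1] lvl=1 & 0x1 = 0x1; word=0x2e7b
word = 0x2e7b → big-endian bytes:
  [0]=0x2e  [1]=0x7b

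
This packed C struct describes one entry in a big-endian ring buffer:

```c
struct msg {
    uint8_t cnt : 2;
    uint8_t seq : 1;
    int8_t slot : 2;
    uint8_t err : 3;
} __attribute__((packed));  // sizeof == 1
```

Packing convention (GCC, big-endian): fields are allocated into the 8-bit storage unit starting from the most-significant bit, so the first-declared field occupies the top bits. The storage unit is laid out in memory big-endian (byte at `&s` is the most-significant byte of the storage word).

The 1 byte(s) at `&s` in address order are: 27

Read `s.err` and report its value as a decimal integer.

[0]=0x27 (big-endian) → word 0x27
cnt:2 @ bit 6 → (0x27>>6)&0x3 = 0x0
seq:1 @ bit 5 → (0x27>>5)&0x1 = 0x1
slot:2 @ bit 3 → (0x27>>3)&0x3 = 0x0
err:3 @ bit 0 → (0x27>>0)&0x7 = 0x7  ←

7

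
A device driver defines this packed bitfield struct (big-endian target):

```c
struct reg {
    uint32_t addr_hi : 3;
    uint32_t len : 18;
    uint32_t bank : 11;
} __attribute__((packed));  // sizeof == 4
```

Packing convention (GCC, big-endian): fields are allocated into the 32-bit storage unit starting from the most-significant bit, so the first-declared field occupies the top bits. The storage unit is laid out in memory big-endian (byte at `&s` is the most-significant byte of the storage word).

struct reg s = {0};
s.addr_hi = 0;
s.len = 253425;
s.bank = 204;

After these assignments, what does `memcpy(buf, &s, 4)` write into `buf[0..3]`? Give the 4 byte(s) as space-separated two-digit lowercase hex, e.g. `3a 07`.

[29+:3] addr_hi=0 & 0x7 = 0x0; word=0x00000000
[11+:18] len=253425 & 0x3ffff = 0x3ddf1; word=0x1eef8800
[0+:11] bank=204 & 0x7ff = 0xcc; word=0x1eef88cc
word = 0x1eef88cc → big-endian bytes:
  [0]=0x1e  [1]=0xef  [2]=0x88  [3]=0xcc

1e ef 88 cc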